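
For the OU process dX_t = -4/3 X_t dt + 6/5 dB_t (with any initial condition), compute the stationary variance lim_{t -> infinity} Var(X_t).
lim Var(X_t) = 27/50

The OU SDE dX = -theta X dt + sigma dB admits the integrating factor exp(theta t): d(exp(theta t) X_t) = sigma exp(theta t) dB_t. Integrating from 0 to t gives X_t = x_0 * exp(-theta t) + sigma * int_0^t exp(-theta (t-s)) dB_s for any initial x_0. The Itô integral has variance (by the Itô isometry) sigma^2 * int_0^t exp(-2 theta (t - s)) ds = sigma^2 * (1 - exp(-2 theta t)) / (2 theta), independent of x_0.
With theta = 4/3, sigma = 6/5:
  Var(X_t) = (6/5)^2 * (1 - exp(-2*4/3 t)) / (2 * 4/3) = 27/50 - 27*exp(-8*t/3)/50.
As t -> infinity, exp(-2*4/3 t) -> 0, so the stationary variance is sigma^2 / (2 theta) = 27/50.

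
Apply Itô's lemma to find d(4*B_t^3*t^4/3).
d(4*B_t^3*t^4/3) = (4*B_t*t^3*(4*B_t^2 + 3*t)/3) dt + (4*B_t^2*t^4) dB_t

Itô's formula for f(t, x): d f(t, B_t) = (f_t + (1/2) f_xx) dt + f_x dB_t. Compute partials of f(t, x) = 4*t^4*x^3/3:
  f_t(t,x)  = 16*t^3*x^3/3
  f_x(t,x)  = 4*t^4*x^2
  f_xx(t,x) = 8*t^4*x
Assemble drift = f_t + (1/2) f_xx = 4*t^3*x*(3*t + 4*x^2)/3 and diffusion = f_x = 4*t^4*x^2. Substituting x = B_t:
  d(4*B_t^3*t^4/3) = (4*B_t*t^3*(4*B_t^2 + 3*t)/3) dt + (4*B_t^2*t^4) dB_t.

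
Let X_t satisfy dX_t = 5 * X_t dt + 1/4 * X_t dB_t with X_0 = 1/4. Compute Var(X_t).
Var(X_t) = (exp(t/16) - 1)*exp(10*t)/16

For GBM dX = mu X dt + sigma X dB with X_0 = x_0, apply Itô to Y = log X: dY = (mu - sigma^2/2) dt + sigma dB, so Y_t = log(x_0) + (mu - sigma^2/2) t + sigma B_t and hence X_t = x_0 * exp((mu - sigma^2/2) t + sigma B_t).
With mu = 5, sigma = 1/4, x_0 = 1/4, this gives:
  X_t = 1/4 * exp((159/32) * t + (1/4) * B_t).
Since sigma*B_t ~ Normal(0, sigma^2 t), E[exp(sigma*B_t)] = exp(sigma^2 t / 2); so E[X_t] = x_0 * exp((mu - sigma^2/2) t) * exp(sigma^2 t / 2) = x_0 * exp(mu t) = exp(5*t)/4.
Var(X_t) = E[X_t^2] - (E[X_t])^2 = x_0^2 * exp(2 mu t) * (exp(sigma^2 t) - 1) = (exp(t/16) - 1)*exp(10*t)/16.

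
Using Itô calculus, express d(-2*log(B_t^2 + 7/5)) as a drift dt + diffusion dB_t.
d(-2*log(B_t^2 + 7/5)) = (10*(5*B_t^2 - 7)/(5*B_t^2 + 7)^2) dt + (-20*B_t/(5*B_t^2 + 7)) dB_t

Itô's formula for f(B_t) gives d f(B_t) = f'(B_t) dB_t + (1/2) f''(B_t) dt. Compute derivatives of f(x) = -2*log(x^2 + 7/5):
  f'(x)  = -20*x/(5*x^2 + 7)
  f''(x) = 20*(5*x^2 - 7)/(5*x^2 + 7)^2
Substitute x = B_t and multiply the f'' term by 1/2:
  drift     = (1/2) * (20*(5*x^2 - 7)/(5*x^2 + 7)^2) evaluated at B_t = 10*(5*B_t^2 - 7)/(5*B_t^2 + 7)^2
  diffusion = (-20*x/(5*x^2 + 7)) evaluated at B_t = -20*B_t/(5*B_t^2 + 7)
Therefore d(-2*log(B_t^2 + 7/5)) = (10*(5*B_t^2 - 7)/(5*B_t^2 + 7)^2) dt + (-20*B_t/(5*B_t^2 + 7)) dB_t.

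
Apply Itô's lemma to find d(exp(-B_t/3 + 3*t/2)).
d(exp(-B_t/3 + 3*t/2)) = (14*exp(-B_t/3 + 3*t/2)/9) dt + (-exp(-B_t/3 + 3*t/2)/3) dB_t

Itô's formula for f(t, x): d f(t, B_t) = (f_t + (1/2) f_xx) dt + f_x dB_t. Compute partials of f(t, x) = exp(3*t/2 - x/3):
  f_t(t,x)  = 3*exp(3*t/2 - x/3)/2
  f_x(t,x)  = -exp(3*t/2 - x/3)/3
  f_xx(t,x) = exp(3*t/2 - x/3)/9
Assemble drift = f_t + (1/2) f_xx = 14*exp(3*t/2 - x/3)/9 and diffusion = f_x = -exp(3*t/2 - x/3)/3. Substituting x = B_t:
  d(exp(-B_t/3 + 3*t/2)) = (14*exp(-B_t/3 + 3*t/2)/9) dt + (-exp(-B_t/3 + 3*t/2)/3) dB_t.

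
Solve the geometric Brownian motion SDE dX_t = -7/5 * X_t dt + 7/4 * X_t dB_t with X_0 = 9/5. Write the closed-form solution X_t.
X_t = 9/5 * exp((-469/160) * t + (7/4) * B_t)

For GBM dX = mu X dt + sigma X dB with X_0 = x_0, apply Itô to Y = log X: dY = (mu - sigma^2/2) dt + sigma dB, so Y_t = log(x_0) + (mu - sigma^2/2) t + sigma B_t and hence X_t = x_0 * exp((mu - sigma^2/2) t + sigma B_t).
With mu = -7/5, sigma = 7/4, x_0 = 9/5, this gives:
  X_t = 9/5 * exp((-469/160) * t + (7/4) * B_t).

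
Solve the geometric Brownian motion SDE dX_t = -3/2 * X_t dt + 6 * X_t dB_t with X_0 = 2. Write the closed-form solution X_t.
X_t = 2 * exp((-39/2) * t + (6) * B_t)

For GBM dX = mu X dt + sigma X dB with X_0 = x_0, apply Itô to Y = log X: dY = (mu - sigma^2/2) dt + sigma dB, so Y_t = log(x_0) + (mu - sigma^2/2) t + sigma B_t and hence X_t = x_0 * exp((mu - sigma^2/2) t + sigma B_t).
With mu = -3/2, sigma = 6, x_0 = 2, this gives:
  X_t = 2 * exp((-39/2) * t + (6) * B_t).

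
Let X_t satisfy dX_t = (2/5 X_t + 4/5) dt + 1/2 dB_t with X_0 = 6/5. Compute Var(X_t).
Var(X_t) = 5*exp(4*t/5)/16 - 5/16

The variance V(t) = Var(X_t) satisfies V'(t) = 2 a V(t) + c^2 with V(0) = 0 (drift coefficient is linear in X, diffusion is constant). With a = 2/5, c = 1/2, the solution is
  V(t) = (c^2 / (2 a)) * (exp(2 a t) - 1)
       = ((1/2)^2 / (2*(2/5))) * (exp((4/5) t) - 1)
       = 5*exp(4*t/5)/16 - 5/16.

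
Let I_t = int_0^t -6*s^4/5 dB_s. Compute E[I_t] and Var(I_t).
E[I_t] = 0; Var(I_t) = 4*t^9/25

The Itô integral of a deterministic integrand f(s) has mean 0 because each increment f(s) * (B_{s+ds} - B_s) has mean 0. By the Itô isometry:
  Var( int_0^t f(s) dB_s ) = E[ (int_0^t f(s) dB_s)^2 ] = int_0^t f(s)^2 ds.
Here f(s) = -6*s^4/5, so f(s)^2 = 36*s^8/25. Integrate:
  int_0^t (36*s^8/25) ds = 4*t^9/25.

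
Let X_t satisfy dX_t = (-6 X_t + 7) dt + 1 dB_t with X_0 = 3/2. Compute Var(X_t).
Var(X_t) = 1/12 - exp(-12*t)/12

The variance V(t) = Var(X_t) satisfies V'(t) = 2 a V(t) + c^2 with V(0) = 0 (drift coefficient is linear in X, diffusion is constant). With a = -6, c = 1, the solution is
  V(t) = (c^2 / (2 a)) * (exp(2 a t) - 1)
       = (1^2 / (2*(-6))) * (exp((-12) t) - 1)
       = 1/12 - exp(-12*t)/12.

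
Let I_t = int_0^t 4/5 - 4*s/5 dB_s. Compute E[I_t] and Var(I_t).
E[I_t] = 0; Var(I_t) = 16*t*(t^2 - 3*t + 3)/75

The Itô integral of a deterministic integrand f(s) has mean 0 because each increment f(s) * (B_{s+ds} - B_s) has mean 0. By the Itô isometry:
  Var( int_0^t f(s) dB_s ) = E[ (int_0^t f(s) dB_s)^2 ] = int_0^t f(s)^2 ds.
Here f(s) = 4/5 - 4*s/5, so f(s)^2 = 16*(s - 1)^2/25. Integrate:
  int_0^t (16*(s - 1)^2/25) ds = 16*t*(t^2 - 3*t + 3)/75.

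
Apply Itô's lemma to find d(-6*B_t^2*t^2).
d(-6*B_t^2*t^2) = (6*t*(-2*B_t^2 - t)) dt + (-12*B_t*t^2) dB_t

Itô's formula for f(t, x): d f(t, B_t) = (f_t + (1/2) f_xx) dt + f_x dB_t. Compute partials of f(t, x) = -6*t^2*x^2:
  f_t(t,x)  = -12*t*x^2
  f_x(t,x)  = -12*t^2*x
  f_xx(t,x) = -12*t^2
Assemble drift = f_t + (1/2) f_xx = 6*t*(-t - 2*x^2) and diffusion = f_x = -12*t^2*x. Substituting x = B_t:
  d(-6*B_t^2*t^2) = (6*t*(-2*B_t^2 - t)) dt + (-12*B_t*t^2) dB_t.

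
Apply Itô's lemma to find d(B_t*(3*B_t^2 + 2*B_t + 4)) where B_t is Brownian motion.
d(B_t*(3*B_t^2 + 2*B_t + 4)) = (9*B_t + 2) dt + (9*B_t^2 + 4*B_t + 4) dB_t

Itô's formula for f(B_t) gives d f(B_t) = f'(B_t) dB_t + (1/2) f''(B_t) dt. Compute derivatives of f(x) = x*(3*x^2 + 2*x + 4):
  f'(x)  = 9*x^2 + 4*x + 4
  f''(x) = 18*x + 4
Substitute x = B_t and multiply the f'' term by 1/2:
  drift     = (1/2) * (18*x + 4) evaluated at B_t = 9*B_t + 2
  diffusion = (9*x^2 + 4*x + 4) evaluated at B_t = 9*B_t^2 + 4*B_t + 4
Therefore d(B_t*(3*B_t^2 + 2*B_t + 4)) = (9*B_t + 2) dt + (9*B_t^2 + 4*B_t + 4) dB_t.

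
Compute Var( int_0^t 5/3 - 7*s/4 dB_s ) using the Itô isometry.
Var = t*(147*t^2 - 420*t + 400)/144

The Itô integral of a deterministic integrand f(s) has mean 0 because each increment f(s) * (B_{s+ds} - B_s) has mean 0. By the Itô isometry:
  Var( int_0^t f(s) dB_s ) = E[ (int_0^t f(s) dB_s)^2 ] = int_0^t f(s)^2 ds.
Here f(s) = 5/3 - 7*s/4, so f(s)^2 = (21*s - 20)^2/144. Integrate:
  int_0^t ((21*s - 20)^2/144) ds = t*(147*t^2 - 420*t + 400)/144.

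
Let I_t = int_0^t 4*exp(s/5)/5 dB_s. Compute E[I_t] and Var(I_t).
E[I_t] = 0; Var(I_t) = 8*exp(2*t/5)/5 - 8/5

The Itô integral of a deterministic integrand f(s) has mean 0 because each increment f(s) * (B_{s+ds} - B_s) has mean 0. By the Itô isometry:
  Var( int_0^t f(s) dB_s ) = E[ (int_0^t f(s) dB_s)^2 ] = int_0^t f(s)^2 ds.
Here f(s) = 4*exp(s/5)/5, so f(s)^2 = 16*exp(2*s/5)/25. Integrate:
  int_0^t (16*exp(2*s/5)/25) ds = 8*exp(2*t/5)/5 - 8/5.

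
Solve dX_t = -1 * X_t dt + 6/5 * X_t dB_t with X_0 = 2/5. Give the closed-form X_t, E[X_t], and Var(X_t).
X_t = 2/5 * exp((-43/25) t + (6/5) B_t); E[X_t] = 2*exp(-t)/5; Var(X_t) = (4*exp(36*t/25) - 4)*exp(-2*t)/25

For GBM dX = mu X dt + sigma X dB with X_0 = x_0, apply Itô to Y = log X: dY = (mu - sigma^2/2) dt + sigma dB, so Y_t = log(x_0) + (mu - sigma^2/2) t + sigma B_t and hence X_t = x_0 * exp((mu - sigma^2/2) t + sigma B_t).
With mu = -1, sigma = 6/5, x_0 = 2/5, this gives:
  X_t = 2/5 * exp((-43/25) * t + (6/5) * B_t).
Since sigma*B_t ~ Normal(0, sigma^2 t), E[exp(sigma*B_t)] = exp(sigma^2 t / 2); so E[X_t] = x_0 * exp((mu - sigma^2/2) t) * exp(sigma^2 t / 2) = x_0 * exp(mu t) = 2*exp(-t)/5.
Var(X_t) = E[X_t^2] - (E[X_t])^2 = x_0^2 * exp(2 mu t) * (exp(sigma^2 t) - 1) = (4*exp(36*t/25) - 4)*exp(-2*t)/25.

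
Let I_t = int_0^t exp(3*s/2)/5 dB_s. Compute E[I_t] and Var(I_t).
E[I_t] = 0; Var(I_t) = exp(3*t)/75 - 1/75

The Itô integral of a deterministic integrand f(s) has mean 0 because each increment f(s) * (B_{s+ds} - B_s) has mean 0. By the Itô isometry:
  Var( int_0^t f(s) dB_s ) = E[ (int_0^t f(s) dB_s)^2 ] = int_0^t f(s)^2 ds.
Here f(s) = exp(3*s/2)/5, so f(s)^2 = exp(3*s)/25. Integrate:
  int_0^t (exp(3*s)/25) ds = exp(3*t)/75 - 1/75.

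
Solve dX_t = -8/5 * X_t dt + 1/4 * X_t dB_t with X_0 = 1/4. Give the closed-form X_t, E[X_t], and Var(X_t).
X_t = 1/4 * exp((-261/160) t + (1/4) B_t); E[X_t] = exp(-8*t/5)/4; Var(X_t) = (exp(t/16) - 1)*exp(-16*t/5)/16

For GBM dX = mu X dt + sigma X dB with X_0 = x_0, apply Itô to Y = log X: dY = (mu - sigma^2/2) dt + sigma dB, so Y_t = log(x_0) + (mu - sigma^2/2) t + sigma B_t and hence X_t = x_0 * exp((mu - sigma^2/2) t + sigma B_t).
With mu = -8/5, sigma = 1/4, x_0 = 1/4, this gives:
  X_t = 1/4 * exp((-261/160) * t + (1/4) * B_t).
Since sigma*B_t ~ Normal(0, sigma^2 t), E[exp(sigma*B_t)] = exp(sigma^2 t / 2); so E[X_t] = x_0 * exp((mu - sigma^2/2) t) * exp(sigma^2 t / 2) = x_0 * exp(mu t) = exp(-8*t/5)/4.
Var(X_t) = E[X_t^2] - (E[X_t])^2 = x_0^2 * exp(2 mu t) * (exp(sigma^2 t) - 1) = (exp(t/16) - 1)*exp(-16*t/5)/16.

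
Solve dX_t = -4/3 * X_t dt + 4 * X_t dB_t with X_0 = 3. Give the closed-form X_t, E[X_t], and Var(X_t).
X_t = 3 * exp((-28/3) t + (4) B_t); E[X_t] = 3*exp(-4*t/3); Var(X_t) = (9*exp(16*t) - 9)*exp(-8*t/3)

For GBM dX = mu X dt + sigma X dB with X_0 = x_0, apply Itô to Y = log X: dY = (mu - sigma^2/2) dt + sigma dB, so Y_t = log(x_0) + (mu - sigma^2/2) t + sigma B_t and hence X_t = x_0 * exp((mu - sigma^2/2) t + sigma B_t).
With mu = -4/3, sigma = 4, x_0 = 3, this gives:
  X_t = 3 * exp((-28/3) * t + (4) * B_t).
Since sigma*B_t ~ Normal(0, sigma^2 t), E[exp(sigma*B_t)] = exp(sigma^2 t / 2); so E[X_t] = x_0 * exp((mu - sigma^2/2) t) * exp(sigma^2 t / 2) = x_0 * exp(mu t) = 3*exp(-4*t/3).
Var(X_t) = E[X_t^2] - (E[X_t])^2 = x_0^2 * exp(2 mu t) * (exp(sigma^2 t) - 1) = (9*exp(16*t) - 9)*exp(-8*t/3).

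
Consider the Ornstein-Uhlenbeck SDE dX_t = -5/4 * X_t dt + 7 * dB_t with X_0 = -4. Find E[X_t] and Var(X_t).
E[X_t] = -4*exp(-5*t/4); Var(X_t) = 98/5 - 98*exp(-5*t/2)/5

The OU SDE dX = -theta X dt + sigma dB admits the integrating factor exp(theta t): d(exp(theta t) X_t) = sigma exp(theta t) dB_t. Integrating from 0 to t:
  X_t = x_0 * exp(-theta t) + sigma * int_0^t exp(-theta (t-s)) dB_s.
The Itô integral has mean 0 and (by the Itô isometry) variance sigma^2 * int_0^t exp(-2 theta (t - s)) ds = sigma^2 * (1 - exp(-2 theta t)) / (2 theta).
With theta = 5/4, sigma = 7, x_0 = -4:
  E[X_t] = -4 * exp(-5/4 t) = -4*exp(-5*t/4)
  Var(X_t) = (7)^2 * (1 - exp(-2*5/4 t)) / (2 * 5/4) = 98/5 - 98*exp(-5*t/2)/5.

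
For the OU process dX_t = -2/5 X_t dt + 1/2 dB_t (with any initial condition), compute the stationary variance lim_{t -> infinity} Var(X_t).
lim Var(X_t) = 5/16

The OU SDE dX = -theta X dt + sigma dB admits the integrating factor exp(theta t): d(exp(theta t) X_t) = sigma exp(theta t) dB_t. Integrating from 0 to t gives X_t = x_0 * exp(-theta t) + sigma * int_0^t exp(-theta (t-s)) dB_s for any initial x_0. The Itô integral has variance (by the Itô isometry) sigma^2 * int_0^t exp(-2 theta (t - s)) ds = sigma^2 * (1 - exp(-2 theta t)) / (2 theta), independent of x_0.
With theta = 2/5, sigma = 1/2:
  Var(X_t) = (1/2)^2 * (1 - exp(-2*2/5 t)) / (2 * 2/5) = 5/16 - 5*exp(-4*t/5)/16.
As t -> infinity, exp(-2*2/5 t) -> 0, so the stationary variance is sigma^2 / (2 theta) = 5/16.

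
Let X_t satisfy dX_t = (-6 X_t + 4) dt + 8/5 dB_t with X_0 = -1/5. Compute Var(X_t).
Var(X_t) = 16/75 - 16*exp(-12*t)/75

The variance V(t) = Var(X_t) satisfies V'(t) = 2 a V(t) + c^2 with V(0) = 0 (drift coefficient is linear in X, diffusion is constant). With a = -6, c = 8/5, the solution is
  V(t) = (c^2 / (2 a)) * (exp(2 a t) - 1)
       = ((8/5)^2 / (2*(-6))) * (exp((-12) t) - 1)
       = 16/75 - 16*exp(-12*t)/75.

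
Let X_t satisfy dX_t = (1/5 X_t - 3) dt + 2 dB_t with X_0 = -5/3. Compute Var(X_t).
Var(X_t) = 10*exp(2*t/5) - 10

The variance V(t) = Var(X_t) satisfies V'(t) = 2 a V(t) + c^2 with V(0) = 0 (drift coefficient is linear in X, diffusion is constant). With a = 1/5, c = 2, the solution is
  V(t) = (c^2 / (2 a)) * (exp(2 a t) - 1)
       = (2^2 / (2*(1/5))) * (exp((2/5) t) - 1)
       = 10*exp(2*t/5) - 10.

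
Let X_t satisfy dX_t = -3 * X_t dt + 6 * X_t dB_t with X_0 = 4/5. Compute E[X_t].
E[X_t] = 4*exp(-3*t)/5

For GBM dX = mu X dt + sigma X dB with X_0 = x_0, apply Itô to Y = log X: dY = (mu - sigma^2/2) dt + sigma dB, so Y_t = log(x_0) + (mu - sigma^2/2) t + sigma B_t and hence X_t = x_0 * exp((mu - sigma^2/2) t + sigma B_t).
With mu = -3, sigma = 6, x_0 = 4/5, this gives:
  X_t = 4/5 * exp((-21) * t + (6) * B_t).
Since sigma*B_t ~ Normal(0, sigma^2 t), E[exp(sigma*B_t)] = exp(sigma^2 t / 2); so E[X_t] = x_0 * exp((mu - sigma^2/2) t) * exp(sigma^2 t / 2) = x_0 * exp(mu t) = 4*exp(-3*t)/5.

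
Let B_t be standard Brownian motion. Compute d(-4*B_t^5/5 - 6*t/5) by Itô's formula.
d(-4*B_t^5/5 - 6*t/5) = (-8*B_t^3 - 6/5) dt + (-4*B_t^4) dB_t

Itô's formula for f(t, x): d f(t, B_t) = (f_t + (1/2) f_xx) dt + f_x dB_t. Compute partials of f(t, x) = -6*t/5 - 4*x^5/5:
  f_t(t,x)  = -6/5
  f_x(t,x)  = -4*x^4
  f_xx(t,x) = -16*x^3
Assemble drift = f_t + (1/2) f_xx = -8*x^3 - 6/5 and diffusion = f_x = -4*x^4. Substituting x = B_t:
  d(-4*B_t^5/5 - 6*t/5) = (-8*B_t^3 - 6/5) dt + (-4*B_t^4) dB_t.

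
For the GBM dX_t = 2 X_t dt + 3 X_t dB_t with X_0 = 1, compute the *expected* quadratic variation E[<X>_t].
E[<X>_t] = 9*exp(13*t)/13 - 9/13

<X>_t = int_0^t (3 * X_s)^2 ds. Taking expectation inside the integral: E[<X>_t] = 3^2 * int_0^t E[X_s^2] ds. For GBM, E[X_s^2] = x_0^2 * exp((2 mu + sigma^2) s). Integrating:
  E[<X>_t] = 3^2 * 1^2 * (exp((2*2 + 3^2) t) - 1) / (2*2 + 3^2)
           = 3^2 * 1^2 * (exp(13 t) - 1) / 13 = 9*exp(13*t)/13 - 9/13.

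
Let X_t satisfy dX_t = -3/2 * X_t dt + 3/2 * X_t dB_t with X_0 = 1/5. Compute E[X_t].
E[X_t] = exp(-3*t/2)/5

For GBM dX = mu X dt + sigma X dB with X_0 = x_0, apply Itô to Y = log X: dY = (mu - sigma^2/2) dt + sigma dB, so Y_t = log(x_0) + (mu - sigma^2/2) t + sigma B_t and hence X_t = x_0 * exp((mu - sigma^2/2) t + sigma B_t).
With mu = -3/2, sigma = 3/2, x_0 = 1/5, this gives:
  X_t = 1/5 * exp((-21/8) * t + (3/2) * B_t).
Since sigma*B_t ~ Normal(0, sigma^2 t), E[exp(sigma*B_t)] = exp(sigma^2 t / 2); so E[X_t] = x_0 * exp((mu - sigma^2/2) t) * exp(sigma^2 t / 2) = x_0 * exp(mu t) = exp(-3*t/2)/5.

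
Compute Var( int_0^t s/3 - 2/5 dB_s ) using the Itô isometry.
Var = t*(25*t^2 - 90*t + 108)/675

The Itô integral of a deterministic integrand f(s) has mean 0 because each increment f(s) * (B_{s+ds} - B_s) has mean 0. By the Itô isometry:
  Var( int_0^t f(s) dB_s ) = E[ (int_0^t f(s) dB_s)^2 ] = int_0^t f(s)^2 ds.
Here f(s) = s/3 - 2/5, so f(s)^2 = (5*s - 6)^2/225. Integrate:
  int_0^t ((5*s - 6)^2/225) ds = t*(25*t^2 - 90*t + 108)/675.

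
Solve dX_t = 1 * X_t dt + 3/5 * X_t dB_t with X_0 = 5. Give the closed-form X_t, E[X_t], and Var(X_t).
X_t = 5 * exp((41/50) t + (3/5) B_t); E[X_t] = 5*exp(t); Var(X_t) = 25*(exp(9*t/25) - 1)*exp(2*t)

For GBM dX = mu X dt + sigma X dB with X_0 = x_0, apply Itô to Y = log X: dY = (mu - sigma^2/2) dt + sigma dB, so Y_t = log(x_0) + (mu - sigma^2/2) t + sigma B_t and hence X_t = x_0 * exp((mu - sigma^2/2) t + sigma B_t).
With mu = 1, sigma = 3/5, x_0 = 5, this gives:
  X_t = 5 * exp((41/50) * t + (3/5) * B_t).
Since sigma*B_t ~ Normal(0, sigma^2 t), E[exp(sigma*B_t)] = exp(sigma^2 t / 2); so E[X_t] = x_0 * exp((mu - sigma^2/2) t) * exp(sigma^2 t / 2) = x_0 * exp(mu t) = 5*exp(t).
Var(X_t) = E[X_t^2] - (E[X_t])^2 = x_0^2 * exp(2 mu t) * (exp(sigma^2 t) - 1) = 25*(exp(9*t/25) - 1)*exp(2*t).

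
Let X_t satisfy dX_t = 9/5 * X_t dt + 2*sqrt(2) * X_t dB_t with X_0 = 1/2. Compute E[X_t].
E[X_t] = exp(9*t/5)/2

For GBM dX = mu X dt + sigma X dB with X_0 = x_0, apply Itô to Y = log X: dY = (mu - sigma^2/2) dt + sigma dB, so Y_t = log(x_0) + (mu - sigma^2/2) t + sigma B_t and hence X_t = x_0 * exp((mu - sigma^2/2) t + sigma B_t).
With mu = 9/5, sigma = 2*sqrt(2), x_0 = 1/2, this gives:
  X_t = 1/2 * exp((-11/5) * t + (2*sqrt(2)) * B_t).
Since sigma*B_t ~ Normal(0, sigma^2 t), E[exp(sigma*B_t)] = exp(sigma^2 t / 2); so E[X_t] = x_0 * exp((mu - sigma^2/2) t) * exp(sigma^2 t / 2) = x_0 * exp(mu t) = exp(9*t/5)/2.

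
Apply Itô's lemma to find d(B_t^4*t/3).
d(B_t^4*t/3) = (B_t^2*(B_t^2 + 6*t)/3) dt + (4*B_t^3*t/3) dB_t

Itô's formula for f(t, x): d f(t, B_t) = (f_t + (1/2) f_xx) dt + f_x dB_t. Compute partials of f(t, x) = t*x^4/3:
  f_t(t,x)  = x^4/3
  f_x(t,x)  = 4*t*x^3/3
  f_xx(t,x) = 4*t*x^2
Assemble drift = f_t + (1/2) f_xx = x^2*(6*t + x^2)/3 and diffusion = f_x = 4*t*x^3/3. Substituting x = B_t:
  d(B_t^4*t/3) = (B_t^2*(B_t^2 + 6*t)/3) dt + (4*B_t^3*t/3) dB_t.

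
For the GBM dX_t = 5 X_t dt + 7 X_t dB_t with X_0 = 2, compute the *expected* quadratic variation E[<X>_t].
E[<X>_t] = 196*exp(59*t)/59 - 196/59

<X>_t = int_0^t (7 * X_s)^2 ds. Taking expectation inside the integral: E[<X>_t] = 7^2 * int_0^t E[X_s^2] ds. For GBM, E[X_s^2] = x_0^2 * exp((2 mu + sigma^2) s). Integrating:
  E[<X>_t] = 7^2 * 2^2 * (exp((2*5 + 7^2) t) - 1) / (2*5 + 7^2)
           = 7^2 * 2^2 * (exp(59 t) - 1) / 59 = 196*exp(59*t)/59 - 196/59.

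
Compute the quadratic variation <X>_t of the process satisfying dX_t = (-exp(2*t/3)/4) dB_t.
<X>_t = 3*exp(4*t/3)/64 - 3/64

For an Itô process dX_t = a(t) dt + b(t) dB_t, the quadratic variation is <X>_t = int_0^t b(s)^2 ds (the drift term does not contribute). Here b(s) = -exp(2*s/3)/4, so
  b(s)^2 = exp(4*s/3)/16.
Integrating from 0 to t:
  <X>_t = int_0^t (exp(4*s/3)/16) ds = 3*exp(4*t/3)/64 - 3/64.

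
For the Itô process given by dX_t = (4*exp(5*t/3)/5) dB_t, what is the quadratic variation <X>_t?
<X>_t = 24*exp(10*t/3)/125 - 24/125

For an Itô process dX_t = a(t) dt + b(t) dB_t, the quadratic variation is <X>_t = int_0^t b(s)^2 ds (the drift term does not contribute). Here b(s) = 4*exp(5*s/3)/5, so
  b(s)^2 = 16*exp(10*s/3)/25.
Integrating from 0 to t:
  <X>_t = int_0^t (16*exp(10*s/3)/25) ds = 24*exp(10*t/3)/125 - 24/125.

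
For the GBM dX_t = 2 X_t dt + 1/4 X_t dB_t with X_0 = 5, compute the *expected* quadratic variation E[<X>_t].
E[<X>_t] = 5*exp(65*t/16)/13 - 5/13

<X>_t = int_0^t ((1/4) * X_s)^2 ds. Taking expectation inside the integral: E[<X>_t] = (1/4)^2 * int_0^t E[X_s^2] ds. For GBM, E[X_s^2] = x_0^2 * exp((2 mu + sigma^2) s). Integrating:
  E[<X>_t] = (1/4)^2 * 5^2 * (exp((2*2 + (1/4)^2) t) - 1) / (2*2 + (1/4)^2)
           = (1/4)^2 * 5^2 * (exp((65/16) t) - 1) / (65/16) = 5*exp(65*t/16)/13 - 5/13.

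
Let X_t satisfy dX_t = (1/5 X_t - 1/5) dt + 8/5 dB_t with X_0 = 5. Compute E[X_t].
E[X_t] = 4*exp(t/5) + 1

Taking expectations and using E[dB_t] = 0, the mean m(t) = E[X_t] satisfies the ODE m'(t) = a m(t) + b with m(0) = x_0. With a = 1/5, b = -1/5, x_0 = 5, the solution is
  m(t) = x_0 * exp(a t) + (b/a) * (exp(a t) - 1)
       = 5 * exp((1/5) t) + ((-1/5)/(1/5)) * (exp((1/5) t) - 1)
       = 4*exp(t/5) + 1.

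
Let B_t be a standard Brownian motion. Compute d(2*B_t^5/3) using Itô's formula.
d(2*B_t^5/3) = (20*B_t^3/3) dt + (10*B_t^4/3) dB_t

Itô's formula for f(B_t) gives d f(B_t) = f'(B_t) dB_t + (1/2) f''(B_t) dt. Compute derivatives of f(x) = 2*x^5/3:
  f'(x)  = 10*x^4/3
  f''(x) = 40*x^3/3
Substitute x = B_t and multiply the f'' term by 1/2:
  drift     = (1/2) * (40*x^3/3) evaluated at B_t = 20*B_t^3/3
  diffusion = (10*x^4/3) evaluated at B_t = 10*B_t^4/3
Therefore d(2*B_t^5/3) = (20*B_t^3/3) dt + (10*B_t^4/3) dB_t.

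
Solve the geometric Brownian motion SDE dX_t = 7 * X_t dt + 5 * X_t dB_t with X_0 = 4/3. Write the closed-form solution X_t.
X_t = 4/3 * exp((-11/2) * t + (5) * B_t)

For GBM dX = mu X dt + sigma X dB with X_0 = x_0, apply Itô to Y = log X: dY = (mu - sigma^2/2) dt + sigma dB, so Y_t = log(x_0) + (mu - sigma^2/2) t + sigma B_t and hence X_t = x_0 * exp((mu - sigma^2/2) t + sigma B_t).
With mu = 7, sigma = 5, x_0 = 4/3, this gives:
  X_t = 4/3 * exp((-11/2) * t + (5) * B_t).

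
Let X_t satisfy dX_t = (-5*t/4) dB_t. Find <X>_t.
<X>_t = 25*t^3/48

For an Itô process dX_t = a(t) dt + b(t) dB_t, the quadratic variation is <X>_t = int_0^t b(s)^2 ds (the drift term does not contribute). Here b(s) = -5*s/4, so
  b(s)^2 = 25*s^2/16.
Integrating from 0 to t:
  <X>_t = int_0^t (25*s^2/16) ds = 25*t^3/48.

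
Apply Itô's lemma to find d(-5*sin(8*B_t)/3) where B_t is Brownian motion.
d(-5*sin(8*B_t)/3) = (160*sin(8*B_t)/3) dt + (-40*cos(8*B_t)/3) dB_t

Itô's formula for f(B_t) gives d f(B_t) = f'(B_t) dB_t + (1/2) f''(B_t) dt. Compute derivatives of f(x) = -5*sin(8*x)/3:
  f'(x)  = -40*cos(8*x)/3
  f''(x) = 320*sin(8*x)/3
Substitute x = B_t and multiply the f'' term by 1/2:
  drift     = (1/2) * (320*sin(8*x)/3) evaluated at B_t = 160*sin(8*B_t)/3
  diffusion = (-40*cos(8*x)/3) evaluated at B_t = -40*cos(8*B_t)/3
Therefore d(-5*sin(8*B_t)/3) = (160*sin(8*B_t)/3) dt + (-40*cos(8*B_t)/3) dB_t.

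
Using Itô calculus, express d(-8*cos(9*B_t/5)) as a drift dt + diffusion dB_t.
d(-8*cos(9*B_t/5)) = (324*cos(9*B_t/5)/25) dt + (72*sin(9*B_t/5)/5) dB_t

Itô's formula for f(B_t) gives d f(B_t) = f'(B_t) dB_t + (1/2) f''(B_t) dt. Compute derivatives of f(x) = -8*cos(9*x/5):
  f'(x)  = 72*sin(9*x/5)/5
  f''(x) = 648*cos(9*x/5)/25
Substitute x = B_t and multiply the f'' term by 1/2:
  drift     = (1/2) * (648*cos(9*x/5)/25) evaluated at B_t = 324*cos(9*B_t/5)/25
  diffusion = (72*sin(9*x/5)/5) evaluated at B_t = 72*sin(9*B_t/5)/5
Therefore d(-8*cos(9*B_t/5)) = (324*cos(9*B_t/5)/25) dt + (72*sin(9*B_t/5)/5) dB_t.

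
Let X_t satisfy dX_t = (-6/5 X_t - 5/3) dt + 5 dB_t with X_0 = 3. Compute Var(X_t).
Var(X_t) = 125/12 - 125*exp(-12*t/5)/12

The variance V(t) = Var(X_t) satisfies V'(t) = 2 a V(t) + c^2 with V(0) = 0 (drift coefficient is linear in X, diffusion is constant). With a = -6/5, c = 5, the solution is
  V(t) = (c^2 / (2 a)) * (exp(2 a t) - 1)
       = (5^2 / (2*(-6/5))) * (exp((-12/5) t) - 1)
       = 125/12 - 125*exp(-12*t/5)/12.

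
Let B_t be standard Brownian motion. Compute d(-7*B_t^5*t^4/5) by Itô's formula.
d(-7*B_t^5*t^4/5) = (B_t^3*t^3*(-28*B_t^2/5 - 14*t)) dt + (-7*B_t^4*t^4) dB_t

Itô's formula for f(t, x): d f(t, B_t) = (f_t + (1/2) f_xx) dt + f_x dB_t. Compute partials of f(t, x) = -7*t^4*x^5/5:
  f_t(t,x)  = -28*t^3*x^5/5
  f_x(t,x)  = -7*t^4*x^4
  f_xx(t,x) = -28*t^4*x^3
Assemble drift = f_t + (1/2) f_xx = t^3*x^3*(-14*t - 28*x^2/5) and diffusion = f_x = -7*t^4*x^4. Substituting x = B_t:
  d(-7*B_t^5*t^4/5) = (B_t^3*t^3*(-28*B_t^2/5 - 14*t)) dt + (-7*B_t^4*t^4) dB_t.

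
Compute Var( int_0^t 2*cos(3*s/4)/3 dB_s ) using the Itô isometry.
Var = 2*t/9 + 4*sin(3*t/2)/27

The Itô integral of a deterministic integrand f(s) has mean 0 because each increment f(s) * (B_{s+ds} - B_s) has mean 0. By the Itô isometry:
  Var( int_0^t f(s) dB_s ) = E[ (int_0^t f(s) dB_s)^2 ] = int_0^t f(s)^2 ds.
Here f(s) = 2*cos(3*s/4)/3, so f(s)^2 = 4*cos(3*s/4)^2/9. Integrate:
  int_0^t (4*cos(3*s/4)^2/9) ds = 2*t/9 + 4*sin(3*t/2)/27.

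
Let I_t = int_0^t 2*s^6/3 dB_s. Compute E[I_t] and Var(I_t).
E[I_t] = 0; Var(I_t) = 4*t^13/117

The Itô integral of a deterministic integrand f(s) has mean 0 because each increment f(s) * (B_{s+ds} - B_s) has mean 0. By the Itô isometry:
  Var( int_0^t f(s) dB_s ) = E[ (int_0^t f(s) dB_s)^2 ] = int_0^t f(s)^2 ds.
Here f(s) = 2*s^6/3, so f(s)^2 = 4*s^12/9. Integrate:
  int_0^t (4*s^12/9) ds = 4*t^13/117.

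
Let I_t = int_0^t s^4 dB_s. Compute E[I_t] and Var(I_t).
E[I_t] = 0; Var(I_t) = t^9/9

The Itô integral of a deterministic integrand f(s) has mean 0 because each increment f(s) * (B_{s+ds} - B_s) has mean 0. By the Itô isometry:
  Var( int_0^t f(s) dB_s ) = E[ (int_0^t f(s) dB_s)^2 ] = int_0^t f(s)^2 ds.
Here f(s) = s^4, so f(s)^2 = s^8. Integrate:
  int_0^t (s^8) ds = t^9/9.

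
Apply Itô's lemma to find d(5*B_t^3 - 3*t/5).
d(5*B_t^3 - 3*t/5) = (15*B_t - 3/5) dt + (15*B_t^2) dB_t

Itô's formula for f(t, x): d f(t, B_t) = (f_t + (1/2) f_xx) dt + f_x dB_t. Compute partials of f(t, x) = -3*t/5 + 5*x^3:
  f_t(t,x)  = -3/5
  f_x(t,x)  = 15*x^2
  f_xx(t,x) = 30*x
Assemble drift = f_t + (1/2) f_xx = 15*x - 3/5 and diffusion = f_x = 15*x^2. Substituting x = B_t:
  d(5*B_t^3 - 3*t/5) = (15*B_t - 3/5) dt + (15*B_t^2) dB_t.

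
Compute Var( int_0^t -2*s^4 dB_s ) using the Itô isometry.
Var = 4*t^9/9

The Itô integral of a deterministic integrand f(s) has mean 0 because each increment f(s) * (B_{s+ds} - B_s) has mean 0. By the Itô isometry:
  Var( int_0^t f(s) dB_s ) = E[ (int_0^t f(s) dB_s)^2 ] = int_0^t f(s)^2 ds.
Here f(s) = -2*s^4, so f(s)^2 = 4*s^8. Integrate:
  int_0^t (4*s^8) ds = 4*t^9/9.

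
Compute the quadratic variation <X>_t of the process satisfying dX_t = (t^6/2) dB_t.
<X>_t = t^13/52

For an Itô process dX_t = a(t) dt + b(t) dB_t, the quadratic variation is <X>_t = int_0^t b(s)^2 ds (the drift term does not contribute). Here b(s) = s^6/2, so
  b(s)^2 = s^12/4.
Integrating from 0 to t:
  <X>_t = int_0^t (s^12/4) ds = t^13/52.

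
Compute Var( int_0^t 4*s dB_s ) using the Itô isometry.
Var = 16*t^3/3

The Itô integral of a deterministic integrand f(s) has mean 0 because each increment f(s) * (B_{s+ds} - B_s) has mean 0. By the Itô isometry:
  Var( int_0^t f(s) dB_s ) = E[ (int_0^t f(s) dB_s)^2 ] = int_0^t f(s)^2 ds.
Here f(s) = 4*s, so f(s)^2 = 16*s^2. Integrate:
  int_0^t (16*s^2) ds = 16*t^3/3.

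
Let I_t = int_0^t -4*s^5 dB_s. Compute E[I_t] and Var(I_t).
E[I_t] = 0; Var(I_t) = 16*t^11/11

The Itô integral of a deterministic integrand f(s) has mean 0 because each increment f(s) * (B_{s+ds} - B_s) has mean 0. By the Itô isometry:
  Var( int_0^t f(s) dB_s ) = E[ (int_0^t f(s) dB_s)^2 ] = int_0^t f(s)^2 ds.
Here f(s) = -4*s^5, so f(s)^2 = 16*s^10. Integrate:
  int_0^t (16*s^10) ds = 16*t^11/11.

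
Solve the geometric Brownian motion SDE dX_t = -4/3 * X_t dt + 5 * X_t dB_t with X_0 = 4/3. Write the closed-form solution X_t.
X_t = 4/3 * exp((-83/6) * t + (5) * B_t)

For GBM dX = mu X dt + sigma X dB with X_0 = x_0, apply Itô to Y = log X: dY = (mu - sigma^2/2) dt + sigma dB, so Y_t = log(x_0) + (mu - sigma^2/2) t + sigma B_t and hence X_t = x_0 * exp((mu - sigma^2/2) t + sigma B_t).
With mu = -4/3, sigma = 5, x_0 = 4/3, this gives:
  X_t = 4/3 * exp((-83/6) * t + (5) * B_t).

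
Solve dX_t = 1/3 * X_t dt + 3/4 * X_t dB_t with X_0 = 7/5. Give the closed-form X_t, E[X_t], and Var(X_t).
X_t = 7/5 * exp((5/96) t + (3/4) B_t); E[X_t] = 7*exp(t/3)/5; Var(X_t) = 49*(exp(9*t/16) - 1)*exp(2*t/3)/25

For GBM dX = mu X dt + sigma X dB with X_0 = x_0, apply Itô to Y = log X: dY = (mu - sigma^2/2) dt + sigma dB, so Y_t = log(x_0) + (mu - sigma^2/2) t + sigma B_t and hence X_t = x_0 * exp((mu - sigma^2/2) t + sigma B_t).
With mu = 1/3, sigma = 3/4, x_0 = 7/5, this gives:
  X_t = 7/5 * exp((5/96) * t + (3/4) * B_t).
Since sigma*B_t ~ Normal(0, sigma^2 t), E[exp(sigma*B_t)] = exp(sigma^2 t / 2); so E[X_t] = x_0 * exp((mu - sigma^2/2) t) * exp(sigma^2 t / 2) = x_0 * exp(mu t) = 7*exp(t/3)/5.
Var(X_t) = E[X_t^2] - (E[X_t])^2 = x_0^2 * exp(2 mu t) * (exp(sigma^2 t) - 1) = 49*(exp(9*t/16) - 1)*exp(2*t/3)/25.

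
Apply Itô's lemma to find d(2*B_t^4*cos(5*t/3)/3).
d(2*B_t^4*cos(5*t/3)/3) = (B_t^2*(-10*B_t^2*sin(5*t/3)/9 + 4*cos(5*t/3))) dt + (8*B_t^3*cos(5*t/3)/3) dB_t

Itô's formula for f(t, x): d f(t, B_t) = (f_t + (1/2) f_xx) dt + f_x dB_t. Compute partials of f(t, x) = 2*x^4*cos(5*t/3)/3:
  f_t(t,x)  = -10*x^4*sin(5*t/3)/9
  f_x(t,x)  = 8*x^3*cos(5*t/3)/3
  f_xx(t,x) = 8*x^2*cos(5*t/3)
Assemble drift = f_t + (1/2) f_xx = x^2*(-10*x^2*sin(5*t/3)/9 + 4*cos(5*t/3)) and diffusion = f_x = 8*x^3*cos(5*t/3)/3. Substituting x = B_t:
  d(2*B_t^4*cos(5*t/3)/3) = (B_t^2*(-10*B_t^2*sin(5*t/3)/9 + 4*cos(5*t/3))) dt + (8*B_t^3*cos(5*t/3)/3) dB_t.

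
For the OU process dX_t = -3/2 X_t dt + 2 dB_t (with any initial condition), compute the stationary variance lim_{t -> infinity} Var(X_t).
lim Var(X_t) = 4/3

The OU SDE dX = -theta X dt + sigma dB admits the integrating factor exp(theta t): d(exp(theta t) X_t) = sigma exp(theta t) dB_t. Integrating from 0 to t gives X_t = x_0 * exp(-theta t) + sigma * int_0^t exp(-theta (t-s)) dB_s for any initial x_0. The Itô integral has variance (by the Itô isometry) sigma^2 * int_0^t exp(-2 theta (t - s)) ds = sigma^2 * (1 - exp(-2 theta t)) / (2 theta), independent of x_0.
With theta = 3/2, sigma = 2:
  Var(X_t) = (2)^2 * (1 - exp(-2*3/2 t)) / (2 * 3/2) = 4/3 - 4*exp(-3*t)/3.
As t -> infinity, exp(-2*3/2 t) -> 0, so the stationary variance is sigma^2 / (2 theta) = 4/3.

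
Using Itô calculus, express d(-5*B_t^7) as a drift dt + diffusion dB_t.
d(-5*B_t^7) = (-105*B_t^5) dt + (-35*B_t^6) dB_t

Itô's formula for f(B_t) gives d f(B_t) = f'(B_t) dB_t + (1/2) f''(B_t) dt. Compute derivatives of f(x) = -5*x^7:
  f'(x)  = -35*x^6
  f''(x) = -210*x^5
Substitute x = B_t and multiply the f'' term by 1/2:
  drift     = (1/2) * (-210*x^5) evaluated at B_t = -105*B_t^5
  diffusion = (-35*x^6) evaluated at B_t = -35*B_t^6
Therefore d(-5*B_t^7) = (-105*B_t^5) dt + (-35*B_t^6) dB_t.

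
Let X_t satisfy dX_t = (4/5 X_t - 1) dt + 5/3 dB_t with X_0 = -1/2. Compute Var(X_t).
Var(X_t) = 125*exp(8*t/5)/72 - 125/72

The variance V(t) = Var(X_t) satisfies V'(t) = 2 a V(t) + c^2 with V(0) = 0 (drift coefficient is linear in X, diffusion is constant). With a = 4/5, c = 5/3, the solution is
  V(t) = (c^2 / (2 a)) * (exp(2 a t) - 1)
       = ((5/3)^2 / (2*(4/5))) * (exp((8/5) t) - 1)
       = 125*exp(8*t/5)/72 - 125/72.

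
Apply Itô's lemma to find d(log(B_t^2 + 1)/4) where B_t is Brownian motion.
d(log(B_t^2 + 1)/4) = ((1 - B_t^2)/(4*(B_t^2 + 1)^2)) dt + (B_t/(2*(B_t^2 + 1))) dB_t

Itô's formula for f(B_t) gives d f(B_t) = f'(B_t) dB_t + (1/2) f''(B_t) dt. Compute derivatives of f(x) = log(x^2 + 1)/4:
  f'(x)  = x/(2*(x^2 + 1))
  f''(x) = (1 - x^2)/(2*(x^2 + 1)^2)
Substitute x = B_t and multiply the f'' term by 1/2:
  drift     = (1/2) * ((1 - x^2)/(2*(x^2 + 1)^2)) evaluated at B_t = (1 - B_t^2)/(4*(B_t^2 + 1)^2)
  diffusion = (x/(2*(x^2 + 1))) evaluated at B_t = B_t/(2*(B_t^2 + 1))
Therefore d(log(B_t^2 + 1)/4) = ((1 - B_t^2)/(4*(B_t^2 + 1)^2)) dt + (B_t/(2*(B_t^2 + 1))) dB_t.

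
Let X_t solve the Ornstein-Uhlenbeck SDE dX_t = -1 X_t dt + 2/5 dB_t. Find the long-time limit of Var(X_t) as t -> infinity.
lim Var(X_t) = 2/25

The OU SDE dX = -theta X dt + sigma dB admits the integrating factor exp(theta t): d(exp(theta t) X_t) = sigma exp(theta t) dB_t. Integrating from 0 to t gives X_t = x_0 * exp(-theta t) + sigma * int_0^t exp(-theta (t-s)) dB_s for any initial x_0. The Itô integral has variance (by the Itô isometry) sigma^2 * int_0^t exp(-2 theta (t - s)) ds = sigma^2 * (1 - exp(-2 theta t)) / (2 theta), independent of x_0.
With theta = 1, sigma = 2/5:
  Var(X_t) = (2/5)^2 * (1 - exp(-2*1 t)) / (2 * 1) = 2/25 - 2*exp(-2*t)/25.
As t -> infinity, exp(-2*1 t) -> 0, so the stationary variance is sigma^2 / (2 theta) = 2/25.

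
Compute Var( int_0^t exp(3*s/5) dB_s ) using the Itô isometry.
Var = 5*exp(6*t/5)/6 - 5/6

The Itô integral of a deterministic integrand f(s) has mean 0 because each increment f(s) * (B_{s+ds} - B_s) has mean 0. By the Itô isometry:
  Var( int_0^t f(s) dB_s ) = E[ (int_0^t f(s) dB_s)^2 ] = int_0^t f(s)^2 ds.
Here f(s) = exp(3*s/5), so f(s)^2 = exp(6*s/5). Integrate:
  int_0^t (exp(6*s/5)) ds = 5*exp(6*t/5)/6 - 5/6.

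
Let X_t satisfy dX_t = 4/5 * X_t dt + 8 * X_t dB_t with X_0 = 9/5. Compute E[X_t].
E[X_t] = 9*exp(4*t/5)/5

For GBM dX = mu X dt + sigma X dB with X_0 = x_0, apply Itô to Y = log X: dY = (mu - sigma^2/2) dt + sigma dB, so Y_t = log(x_0) + (mu - sigma^2/2) t + sigma B_t and hence X_t = x_0 * exp((mu - sigma^2/2) t + sigma B_t).
With mu = 4/5, sigma = 8, x_0 = 9/5, this gives:
  X_t = 9/5 * exp((-156/5) * t + (8) * B_t).
Since sigma*B_t ~ Normal(0, sigma^2 t), E[exp(sigma*B_t)] = exp(sigma^2 t / 2); so E[X_t] = x_0 * exp((mu - sigma^2/2) t) * exp(sigma^2 t / 2) = x_0 * exp(mu t) = 9*exp(4*t/5)/5.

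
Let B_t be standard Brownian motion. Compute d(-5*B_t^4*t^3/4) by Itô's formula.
d(-5*B_t^4*t^3/4) = (15*B_t^2*t^2*(-B_t^2 - 2*t)/4) dt + (-5*B_t^3*t^3) dB_t

Itô's formula for f(t, x): d f(t, B_t) = (f_t + (1/2) f_xx) dt + f_x dB_t. Compute partials of f(t, x) = -5*t^3*x^4/4:
  f_t(t,x)  = -15*t^2*x^4/4
  f_x(t,x)  = -5*t^3*x^3
  f_xx(t,x) = -15*t^3*x^2
Assemble drift = f_t + (1/2) f_xx = 15*t^2*x^2*(-2*t - x^2)/4 and diffusion = f_x = -5*t^3*x^3. Substituting x = B_t:
  d(-5*B_t^4*t^3/4) = (15*B_t^2*t^2*(-B_t^2 - 2*t)/4) dt + (-5*B_t^3*t^3) dB_t.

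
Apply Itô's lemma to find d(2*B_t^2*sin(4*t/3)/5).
d(2*B_t^2*sin(4*t/3)/5) = (8*B_t^2*cos(4*t/3)/15 + 2*sin(4*t/3)/5) dt + (4*B_t*sin(4*t/3)/5) dB_t

Itô's formula for f(t, x): d f(t, B_t) = (f_t + (1/2) f_xx) dt + f_x dB_t. Compute partials of f(t, x) = 2*x^2*sin(4*t/3)/5:
  f_t(t,x)  = 8*x^2*cos(4*t/3)/15
  f_x(t,x)  = 4*x*sin(4*t/3)/5
  f_xx(t,x) = 4*sin(4*t/3)/5
Assemble drift = f_t + (1/2) f_xx = 8*x^2*cos(4*t/3)/15 + 2*sin(4*t/3)/5 and diffusion = f_x = 4*x*sin(4*t/3)/5. Substituting x = B_t:
  d(2*B_t^2*sin(4*t/3)/5) = (8*B_t^2*cos(4*t/3)/15 + 2*sin(4*t/3)/5) dt + (4*B_t*sin(4*t/3)/5) dB_t.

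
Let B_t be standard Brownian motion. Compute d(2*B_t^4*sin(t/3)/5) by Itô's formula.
d(2*B_t^4*sin(t/3)/5) = (2*B_t^2*(B_t^2*cos(t/3) + 18*sin(t/3))/15) dt + (8*B_t^3*sin(t/3)/5) dB_t

Itô's formula for f(t, x): d f(t, B_t) = (f_t + (1/2) f_xx) dt + f_x dB_t. Compute partials of f(t, x) = 2*x^4*sin(t/3)/5:
  f_t(t,x)  = 2*x^4*cos(t/3)/15
  f_x(t,x)  = 8*x^3*sin(t/3)/5
  f_xx(t,x) = 24*x^2*sin(t/3)/5
Assemble drift = f_t + (1/2) f_xx = 2*x^2*(x^2*cos(t/3) + 18*sin(t/3))/15 and diffusion = f_x = 8*x^3*sin(t/3)/5. Substituting x = B_t:
  d(2*B_t^4*sin(t/3)/5) = (2*B_t^2*(B_t^2*cos(t/3) + 18*sin(t/3))/15) dt + (8*B_t^3*sin(t/3)/5) dB_t.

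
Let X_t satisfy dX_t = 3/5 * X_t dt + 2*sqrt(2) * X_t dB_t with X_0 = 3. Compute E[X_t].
E[X_t] = 3*exp(3*t/5)

For GBM dX = mu X dt + sigma X dB with X_0 = x_0, apply Itô to Y = log X: dY = (mu - sigma^2/2) dt + sigma dB, so Y_t = log(x_0) + (mu - sigma^2/2) t + sigma B_t and hence X_t = x_0 * exp((mu - sigma^2/2) t + sigma B_t).
With mu = 3/5, sigma = 2*sqrt(2), x_0 = 3, this gives:
  X_t = 3 * exp((-17/5) * t + (2*sqrt(2)) * B_t).
Since sigma*B_t ~ Normal(0, sigma^2 t), E[exp(sigma*B_t)] = exp(sigma^2 t / 2); so E[X_t] = x_0 * exp((mu - sigma^2/2) t) * exp(sigma^2 t / 2) = x_0 * exp(mu t) = 3*exp(3*t/5).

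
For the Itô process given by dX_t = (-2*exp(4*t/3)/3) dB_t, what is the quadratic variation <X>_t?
<X>_t = exp(8*t/3)/6 - 1/6

For an Itô process dX_t = a(t) dt + b(t) dB_t, the quadratic variation is <X>_t = int_0^t b(s)^2 ds (the drift term does not contribute). Here b(s) = -2*exp(4*s/3)/3, so
  b(s)^2 = 4*exp(8*s/3)/9.
Integrating from 0 to t:
  <X>_t = int_0^t (4*exp(8*s/3)/9) ds = exp(8*t/3)/6 - 1/6.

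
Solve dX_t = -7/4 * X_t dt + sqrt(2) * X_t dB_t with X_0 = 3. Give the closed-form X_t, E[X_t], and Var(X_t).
X_t = 3 * exp((-11/4) t + (sqrt(2)) B_t); E[X_t] = 3*exp(-7*t/4); Var(X_t) = (9*exp(2*t) - 9)*exp(-7*t/2)

For GBM dX = mu X dt + sigma X dB with X_0 = x_0, apply Itô to Y = log X: dY = (mu - sigma^2/2) dt + sigma dB, so Y_t = log(x_0) + (mu - sigma^2/2) t + sigma B_t and hence X_t = x_0 * exp((mu - sigma^2/2) t + sigma B_t).
With mu = -7/4, sigma = sqrt(2), x_0 = 3, this gives:
  X_t = 3 * exp((-11/4) * t + (sqrt(2)) * B_t).
Since sigma*B_t ~ Normal(0, sigma^2 t), E[exp(sigma*B_t)] = exp(sigma^2 t / 2); so E[X_t] = x_0 * exp((mu - sigma^2/2) t) * exp(sigma^2 t / 2) = x_0 * exp(mu t) = 3*exp(-7*t/4).
Var(X_t) = E[X_t^2] - (E[X_t])^2 = x_0^2 * exp(2 mu t) * (exp(sigma^2 t) - 1) = (9*exp(2*t) - 9)*exp(-7*t/2).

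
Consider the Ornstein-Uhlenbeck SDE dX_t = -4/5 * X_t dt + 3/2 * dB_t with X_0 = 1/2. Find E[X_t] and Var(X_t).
E[X_t] = exp(-4*t/5)/2; Var(X_t) = 45/32 - 45*exp(-8*t/5)/32

The OU SDE dX = -theta X dt + sigma dB admits the integrating factor exp(theta t): d(exp(theta t) X_t) = sigma exp(theta t) dB_t. Integrating from 0 to t:
  X_t = x_0 * exp(-theta t) + sigma * int_0^t exp(-theta (t-s)) dB_s.
The Itô integral has mean 0 and (by the Itô isometry) variance sigma^2 * int_0^t exp(-2 theta (t - s)) ds = sigma^2 * (1 - exp(-2 theta t)) / (2 theta).
With theta = 4/5, sigma = 3/2, x_0 = 1/2:
  E[X_t] = 1/2 * exp(-4/5 t) = exp(-4*t/5)/2
  Var(X_t) = (3/2)^2 * (1 - exp(-2*4/5 t)) / (2 * 4/5) = 45/32 - 45*exp(-8*t/5)/32.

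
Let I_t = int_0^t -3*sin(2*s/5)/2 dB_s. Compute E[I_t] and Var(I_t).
E[I_t] = 0; Var(I_t) = 9*t/8 - 45*sin(4*t/5)/32

The Itô integral of a deterministic integrand f(s) has mean 0 because each increment f(s) * (B_{s+ds} - B_s) has mean 0. By the Itô isometry:
  Var( int_0^t f(s) dB_s ) = E[ (int_0^t f(s) dB_s)^2 ] = int_0^t f(s)^2 ds.
Here f(s) = -3*sin(2*s/5)/2, so f(s)^2 = 9*sin(2*s/5)^2/4. Integrate:
  int_0^t (9*sin(2*s/5)^2/4) ds = 9*t/8 - 45*sin(4*t/5)/32.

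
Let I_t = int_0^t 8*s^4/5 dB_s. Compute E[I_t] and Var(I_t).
E[I_t] = 0; Var(I_t) = 64*t^9/225

The Itô integral of a deterministic integrand f(s) has mean 0 because each increment f(s) * (B_{s+ds} - B_s) has mean 0. By the Itô isometry:
  Var( int_0^t f(s) dB_s ) = E[ (int_0^t f(s) dB_s)^2 ] = int_0^t f(s)^2 ds.
Here f(s) = 8*s^4/5, so f(s)^2 = 64*s^8/25. Integrate:
  int_0^t (64*s^8/25) ds = 64*t^9/225.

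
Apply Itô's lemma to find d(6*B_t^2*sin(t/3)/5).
d(6*B_t^2*sin(t/3)/5) = (2*B_t^2*cos(t/3)/5 + 6*sin(t/3)/5) dt + (12*B_t*sin(t/3)/5) dB_t

Itô's formula for f(t, x): d f(t, B_t) = (f_t + (1/2) f_xx) dt + f_x dB_t. Compute partials of f(t, x) = 6*x^2*sin(t/3)/5:
  f_t(t,x)  = 2*x^2*cos(t/3)/5
  f_x(t,x)  = 12*x*sin(t/3)/5
  f_xx(t,x) = 12*sin(t/3)/5
Assemble drift = f_t + (1/2) f_xx = 2*x^2*cos(t/3)/5 + 6*sin(t/3)/5 and diffusion = f_x = 12*x*sin(t/3)/5. Substituting x = B_t:
  d(6*B_t^2*sin(t/3)/5) = (2*B_t^2*cos(t/3)/5 + 6*sin(t/3)/5) dt + (12*B_t*sin(t/3)/5) dB_t.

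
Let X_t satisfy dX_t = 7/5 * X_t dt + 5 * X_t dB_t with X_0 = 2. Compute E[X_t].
E[X_t] = 2*exp(7*t/5)

For GBM dX = mu X dt + sigma X dB with X_0 = x_0, apply Itô to Y = log X: dY = (mu - sigma^2/2) dt + sigma dB, so Y_t = log(x_0) + (mu - sigma^2/2) t + sigma B_t and hence X_t = x_0 * exp((mu - sigma^2/2) t + sigma B_t).
With mu = 7/5, sigma = 5, x_0 = 2, this gives:
  X_t = 2 * exp((-111/10) * t + (5) * B_t).
Since sigma*B_t ~ Normal(0, sigma^2 t), E[exp(sigma*B_t)] = exp(sigma^2 t / 2); so E[X_t] = x_0 * exp((mu - sigma^2/2) t) * exp(sigma^2 t / 2) = x_0 * exp(mu t) = 2*exp(7*t/5).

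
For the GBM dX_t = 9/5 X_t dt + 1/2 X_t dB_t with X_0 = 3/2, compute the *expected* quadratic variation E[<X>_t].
E[<X>_t] = 45*exp(77*t/20)/308 - 45/308

<X>_t = int_0^t ((1/2) * X_s)^2 ds. Taking expectation inside the integral: E[<X>_t] = (1/2)^2 * int_0^t E[X_s^2] ds. For GBM, E[X_s^2] = x_0^2 * exp((2 mu + sigma^2) s). Integrating:
  E[<X>_t] = (1/2)^2 * (3/2)^2 * (exp((2*(9/5) + (1/2)^2) t) - 1) / (2*(9/5) + (1/2)^2)
           = (1/2)^2 * (3/2)^2 * (exp((77/20) t) - 1) / (77/20) = 45*exp(77*t/20)/308 - 45/308.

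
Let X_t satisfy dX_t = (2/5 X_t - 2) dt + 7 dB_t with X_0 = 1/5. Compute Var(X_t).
Var(X_t) = 245*exp(4*t/5)/4 - 245/4

The variance V(t) = Var(X_t) satisfies V'(t) = 2 a V(t) + c^2 with V(0) = 0 (drift coefficient is linear in X, diffusion is constant). With a = 2/5, c = 7, the solution is
  V(t) = (c^2 / (2 a)) * (exp(2 a t) - 1)
       = (7^2 / (2*(2/5))) * (exp((4/5) t) - 1)
       = 245*exp(4*t/5)/4 - 245/4.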